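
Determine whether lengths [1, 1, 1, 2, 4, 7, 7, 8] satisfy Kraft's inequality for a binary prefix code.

Kraft inequality: Σ 2^(-l_i) ≤ 1 for prefix-free code
Calculating: 2^(-1) + 2^(-1) + 2^(-1) + 2^(-2) + 2^(-4) + 2^(-7) + 2^(-7) + 2^(-8)
= 0.5 + 0.5 + 0.5 + 0.25 + 0.0625 + 0.0078125 + 0.0078125 + 0.00390625
= 1.8320
Since 1.8320 > 1, prefix-free code does not exist


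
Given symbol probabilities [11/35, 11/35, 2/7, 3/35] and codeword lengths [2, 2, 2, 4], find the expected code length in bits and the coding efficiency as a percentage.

Average length L = Σ p_i × l_i = 2.1714 bits
Entropy H = 1.8698 bits
Efficiency η = H/L × 100% = 86.11%


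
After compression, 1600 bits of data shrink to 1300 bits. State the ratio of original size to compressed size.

Compression ratio = Original / Compressed
= 1600 / 1300 = 1.23:1


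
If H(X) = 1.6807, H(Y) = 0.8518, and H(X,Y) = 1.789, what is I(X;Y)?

I(X;Y) = H(X) + H(Y) - H(X,Y)
I(X;Y) = 1.6807 + 0.8518 - 1.789 = 0.7435 bits


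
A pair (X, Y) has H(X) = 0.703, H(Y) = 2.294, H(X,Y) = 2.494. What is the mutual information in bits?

I(X;Y) = H(X) + H(Y) - H(X,Y)
I(X;Y) = 0.703 + 2.294 - 2.494 = 0.503 bits


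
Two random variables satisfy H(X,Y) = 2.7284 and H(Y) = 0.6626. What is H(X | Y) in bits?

Chain rule: H(X,Y) = H(X|Y) + H(Y)
H(X|Y) = H(X,Y) - H(Y) = 2.7284 - 0.6626 = 2.0658 bits


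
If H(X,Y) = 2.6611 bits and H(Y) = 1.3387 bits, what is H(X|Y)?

Chain rule: H(X,Y) = H(X|Y) + H(Y)
H(X|Y) = H(X,Y) - H(Y) = 2.6611 - 1.3387 = 1.3224 bits


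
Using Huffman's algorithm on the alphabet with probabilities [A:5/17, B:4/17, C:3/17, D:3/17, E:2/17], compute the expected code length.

Huffman tree construction:
Combine smallest probabilities repeatedly
Resulting codes:
  A: 10 (length 2)
  B: 01 (length 2)
  C: 111 (length 3)
  D: 00 (length 2)
  E: 110 (length 3)
Average length = Σ p(s) × length(s) = 2.2941 bits


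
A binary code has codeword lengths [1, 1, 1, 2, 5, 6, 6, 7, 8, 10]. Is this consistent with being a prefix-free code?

Kraft inequality: Σ 2^(-l_i) ≤ 1 for prefix-free code
Calculating: 2^(-1) + 2^(-1) + 2^(-1) + 2^(-2) + 2^(-5) + 2^(-6) + 2^(-6) + 2^(-7) + 2^(-8) + 2^(-10)
= 0.5 + 0.5 + 0.5 + 0.25 + 0.03125 + 0.015625 + 0.015625 + 0.0078125 + 0.00390625 + 0.0009765625
= 1.8252
Since 1.8252 > 1, prefix-free code does not exist


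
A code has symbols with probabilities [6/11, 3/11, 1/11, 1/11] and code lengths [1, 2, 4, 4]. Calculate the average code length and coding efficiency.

Average length L = Σ p_i × l_i = 1.8182 bits
Entropy H = 1.6172 bits
Efficiency η = H/L × 100% = 88.95%


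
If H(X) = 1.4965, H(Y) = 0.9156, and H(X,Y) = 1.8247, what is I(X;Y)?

I(X;Y) = H(X) + H(Y) - H(X,Y)
I(X;Y) = 1.4965 + 0.9156 - 1.8247 = 0.5874 bits


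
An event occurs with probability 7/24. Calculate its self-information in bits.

Information content I(x) = -log₂(p(x))
I = -log₂(7/24) = -log₂(0.2917)
I = 1.7776 bits


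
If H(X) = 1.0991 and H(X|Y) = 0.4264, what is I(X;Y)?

I(X;Y) = H(X) - H(X|Y)
I(X;Y) = 1.0991 - 0.4264 = 0.6727 bits


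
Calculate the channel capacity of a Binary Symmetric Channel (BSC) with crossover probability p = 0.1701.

For BSC with error probability p:
C = 1 - H(p) where H(p) is binary entropy
H(0.1701) = -0.1701 × log₂(0.1701) - 0.8299 × log₂(0.8299)
H(p) = 0.6579
C = 1 - 0.6579 = 0.3421 bits/use


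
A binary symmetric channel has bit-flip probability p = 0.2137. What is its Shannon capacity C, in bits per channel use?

For BSC with error probability p:
C = 1 - H(p) where H(p) is binary entropy
H(0.2137) = -0.2137 × log₂(0.2137) - 0.7863 × log₂(0.7863)
H(p) = 0.7485
C = 1 - 0.7485 = 0.2515 bits/use


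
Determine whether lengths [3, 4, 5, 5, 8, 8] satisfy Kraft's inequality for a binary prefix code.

Kraft inequality: Σ 2^(-l_i) ≤ 1 for prefix-free code
Calculating: 2^(-3) + 2^(-4) + 2^(-5) + 2^(-5) + 2^(-8) + 2^(-8)
= 0.125 + 0.0625 + 0.03125 + 0.03125 + 0.00390625 + 0.00390625
= 0.2578
Since 0.2578 ≤ 1, prefix-free code exists


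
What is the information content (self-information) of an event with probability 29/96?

Information content I(x) = -log₂(p(x))
I = -log₂(29/96) = -log₂(0.3021)
I = 1.7270 bits


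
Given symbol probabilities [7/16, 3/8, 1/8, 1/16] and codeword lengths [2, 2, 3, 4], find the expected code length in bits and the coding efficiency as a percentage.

Average length L = Σ p_i × l_i = 2.2500 bits
Entropy H = 1.6774 bits
Efficiency η = H/L × 100% = 74.55%


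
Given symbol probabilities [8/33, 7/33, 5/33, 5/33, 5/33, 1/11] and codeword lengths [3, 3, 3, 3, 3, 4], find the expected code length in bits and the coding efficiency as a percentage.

Average length L = Σ p_i × l_i = 3.0909 bits
Entropy H = 2.5221 bits
Efficiency η = H/L × 100% = 81.60%


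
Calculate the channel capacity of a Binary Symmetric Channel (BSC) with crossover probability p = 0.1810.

For BSC with error probability p:
C = 1 - H(p) where H(p) is binary entropy
H(0.1810) = -0.1810 × log₂(0.1810) - 0.8190 × log₂(0.8190)
H(p) = 0.6823
C = 1 - 0.6823 = 0.3177 bits/use


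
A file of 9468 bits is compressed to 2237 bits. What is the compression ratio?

Compression ratio = Original / Compressed
= 9468 / 2237 = 4.23:1


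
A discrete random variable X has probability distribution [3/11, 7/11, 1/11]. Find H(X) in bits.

H(X) = -Σ p(x) log₂ p(x)
  -3/11 × log₂(3/11) = 0.5112
  -7/11 × log₂(7/11) = 0.4150
  -1/11 × log₂(1/11) = 0.3145
H(X) = 1.2407 bits


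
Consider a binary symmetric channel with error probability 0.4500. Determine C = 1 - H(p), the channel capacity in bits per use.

For BSC with error probability p:
C = 1 - H(p) where H(p) is binary entropy
H(0.4500) = -0.4500 × log₂(0.4500) - 0.5500 × log₂(0.5500)
H(p) = 0.9928
C = 1 - 0.9928 = 0.0072 bits/use


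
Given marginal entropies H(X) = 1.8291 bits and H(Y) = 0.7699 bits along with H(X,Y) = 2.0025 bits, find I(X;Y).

I(X;Y) = H(X) + H(Y) - H(X,Y)
I(X;Y) = 1.8291 + 0.7699 - 2.0025 = 0.5965 bits


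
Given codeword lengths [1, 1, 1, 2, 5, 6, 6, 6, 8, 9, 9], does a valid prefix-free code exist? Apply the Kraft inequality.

Kraft inequality: Σ 2^(-l_i) ≤ 1 for prefix-free code
Calculating: 2^(-1) + 2^(-1) + 2^(-1) + 2^(-2) + 2^(-5) + 2^(-6) + 2^(-6) + 2^(-6) + 2^(-8) + 2^(-9) + 2^(-9)
= 0.5 + 0.5 + 0.5 + 0.25 + 0.03125 + 0.015625 + 0.015625 + 0.015625 + 0.00390625 + 0.001953125 + 0.001953125
= 1.8359
Since 1.8359 > 1, prefix-free code does not exist


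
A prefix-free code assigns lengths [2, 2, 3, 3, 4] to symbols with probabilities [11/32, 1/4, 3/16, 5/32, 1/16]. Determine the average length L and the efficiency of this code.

Average length L = Σ p_i × l_i = 2.4688 bits
Entropy H = 2.1508 bits
Efficiency η = H/L × 100% = 87.12%


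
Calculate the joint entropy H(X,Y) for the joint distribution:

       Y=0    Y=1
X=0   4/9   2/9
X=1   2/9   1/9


H(X,Y) = -Σ p(x,y) log₂ p(x,y)
  p(0,0)=4/9: -0.4444 × log₂(0.4444) = 0.5200
  p(0,1)=2/9: -0.2222 × log₂(0.2222) = 0.4822
  p(1,0)=2/9: -0.2222 × log₂(0.2222) = 0.4822
  p(1,1)=1/9: -0.1111 × log₂(0.1111) = 0.3522
H(X,Y) = 1.8366 bits


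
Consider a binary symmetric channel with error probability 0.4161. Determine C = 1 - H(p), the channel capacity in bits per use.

For BSC with error probability p:
C = 1 - H(p) where H(p) is binary entropy
H(0.4161) = -0.4161 × log₂(0.4161) - 0.5839 × log₂(0.5839)
H(p) = 0.9796
C = 1 - 0.9796 = 0.0204 bits/use


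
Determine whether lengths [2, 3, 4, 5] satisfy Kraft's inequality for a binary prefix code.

Kraft inequality: Σ 2^(-l_i) ≤ 1 for prefix-free code
Calculating: 2^(-2) + 2^(-3) + 2^(-4) + 2^(-5)
= 0.25 + 0.125 + 0.0625 + 0.03125
= 0.4688
Since 0.4688 ≤ 1, prefix-free code exists


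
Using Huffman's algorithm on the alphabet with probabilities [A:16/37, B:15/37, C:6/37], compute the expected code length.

Huffman tree construction:
Combine smallest probabilities repeatedly
Resulting codes:
  A: 0 (length 1)
  B: 11 (length 2)
  C: 10 (length 2)
Average length = Σ p(s) × length(s) = 1.5676 bits


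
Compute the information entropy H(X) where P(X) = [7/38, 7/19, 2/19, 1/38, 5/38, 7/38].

H(X) = -Σ p(x) log₂ p(x)
  -7/38 × log₂(7/38) = 0.4496
  -7/19 × log₂(7/19) = 0.5307
  -2/19 × log₂(2/19) = 0.3419
  -1/38 × log₂(1/38) = 0.1381
  -5/38 × log₂(5/38) = 0.3850
  -7/38 × log₂(7/38) = 0.4496
H(X) = 2.2949 bits


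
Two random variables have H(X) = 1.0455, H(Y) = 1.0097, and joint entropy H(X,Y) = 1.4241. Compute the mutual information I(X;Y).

I(X;Y) = H(X) + H(Y) - H(X,Y)
I(X;Y) = 1.0455 + 1.0097 - 1.4241 = 0.6311 bits


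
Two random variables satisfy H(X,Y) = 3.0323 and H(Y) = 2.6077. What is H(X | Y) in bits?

Chain rule: H(X,Y) = H(X|Y) + H(Y)
H(X|Y) = H(X,Y) - H(Y) = 3.0323 - 2.6077 = 0.4246 bits


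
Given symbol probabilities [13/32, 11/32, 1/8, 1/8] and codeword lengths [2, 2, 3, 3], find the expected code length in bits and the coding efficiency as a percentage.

Average length L = Σ p_i × l_i = 2.2500 bits
Entropy H = 1.8075 bits
Efficiency η = H/L × 100% = 80.33%


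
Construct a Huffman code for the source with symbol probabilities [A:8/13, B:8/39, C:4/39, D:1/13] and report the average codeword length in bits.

Huffman tree construction:
Combine smallest probabilities repeatedly
Resulting codes:
  A: 1 (length 1)
  B: 01 (length 2)
  C: 001 (length 3)
  D: 000 (length 3)
Average length = Σ p(s) × length(s) = 1.5641 bits


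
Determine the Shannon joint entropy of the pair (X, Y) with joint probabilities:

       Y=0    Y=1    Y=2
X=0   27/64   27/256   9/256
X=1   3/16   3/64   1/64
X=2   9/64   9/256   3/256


H(X,Y) = -Σ p(x,y) log₂ p(x,y)
  p(0,0)=27/64: -0.4219 × log₂(0.4219) = 0.5253
  p(0,1)=27/256: -0.1055 × log₂(0.1055) = 0.3423
  p(0,2)=9/256: -0.0352 × log₂(0.0352) = 0.1698
  p(1,0)=3/16: -0.1875 × log₂(0.1875) = 0.4528
  p(1,1)=3/64: -0.0469 × log₂(0.0469) = 0.2070
  p(1,2)=1/64: -0.0156 × log₂(0.0156) = 0.0938
  p(2,0)=9/64: -0.1406 × log₂(0.1406) = 0.3980
  p(2,1)=9/256: -0.0352 × log₂(0.0352) = 0.1698
  p(2,2)=3/256: -0.0117 × log₂(0.0117) = 0.0752
H(X,Y) = 2.4338 bits


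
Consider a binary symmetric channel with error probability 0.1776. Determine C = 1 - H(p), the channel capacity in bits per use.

For BSC with error probability p:
C = 1 - H(p) where H(p) is binary entropy
H(0.1776) = -0.1776 × log₂(0.1776) - 0.8224 × log₂(0.8224)
H(p) = 0.6748
C = 1 - 0.6748 = 0.3252 bits/use


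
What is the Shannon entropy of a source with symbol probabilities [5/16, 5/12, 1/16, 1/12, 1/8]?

H(X) = -Σ p(x) log₂ p(x)
  -5/16 × log₂(5/16) = 0.5244
  -5/12 × log₂(5/12) = 0.5263
  -1/16 × log₂(1/16) = 0.2500
  -1/12 × log₂(1/12) = 0.2987
  -1/8 × log₂(1/8) = 0.3750
H(X) = 1.9744 bits


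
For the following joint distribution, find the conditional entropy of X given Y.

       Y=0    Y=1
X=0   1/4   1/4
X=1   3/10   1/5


H(X|Y) = Σ_y p(y) H(X|Y=y)
  p(Y=0) = 11/20, H(X|Y=0) = 0.9940
  p(Y=1) = 9/20, H(X|Y=1) = 0.9911
H(X|Y) = 0.5500×0.9940 + 0.4500×0.9911 = 0.9927 bits


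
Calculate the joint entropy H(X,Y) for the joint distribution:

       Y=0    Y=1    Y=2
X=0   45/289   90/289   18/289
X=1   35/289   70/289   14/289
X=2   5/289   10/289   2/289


H(X,Y) = -Σ p(x,y) log₂ p(x,y)
  p(0,0)=45/289: -0.1557 × log₂(0.1557) = 0.4178
  p(0,1)=90/289: -0.3114 × log₂(0.3114) = 0.5241
  p(0,2)=18/289: -0.0623 × log₂(0.0623) = 0.2494
  p(1,0)=35/289: -0.1211 × log₂(0.1211) = 0.3688
  p(1,1)=70/289: -0.2422 × log₂(0.2422) = 0.4955
  p(1,2)=14/289: -0.0484 × log₂(0.0484) = 0.2116
  p(2,0)=5/289: -0.0173 × log₂(0.0173) = 0.1013
  p(2,1)=10/289: -0.0346 × log₂(0.0346) = 0.1679
  p(2,2)=2/289: -0.0069 × log₂(0.0069) = 0.0497
H(X,Y) = 2.5861 bits


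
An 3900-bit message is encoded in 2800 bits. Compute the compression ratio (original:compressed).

Compression ratio = Original / Compressed
= 3900 / 2800 = 1.39:1


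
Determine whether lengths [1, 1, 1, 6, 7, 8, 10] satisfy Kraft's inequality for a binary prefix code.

Kraft inequality: Σ 2^(-l_i) ≤ 1 for prefix-free code
Calculating: 2^(-1) + 2^(-1) + 2^(-1) + 2^(-6) + 2^(-7) + 2^(-8) + 2^(-10)
= 0.5 + 0.5 + 0.5 + 0.015625 + 0.0078125 + 0.00390625 + 0.0009765625
= 1.5283
Since 1.5283 > 1, prefix-free code does not exist


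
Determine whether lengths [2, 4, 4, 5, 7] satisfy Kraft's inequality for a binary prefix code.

Kraft inequality: Σ 2^(-l_i) ≤ 1 for prefix-free code
Calculating: 2^(-2) + 2^(-4) + 2^(-4) + 2^(-5) + 2^(-7)
= 0.25 + 0.0625 + 0.0625 + 0.03125 + 0.0078125
= 0.4141
Since 0.4141 ≤ 1, prefix-free code exists


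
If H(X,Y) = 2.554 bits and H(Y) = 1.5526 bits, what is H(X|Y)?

Chain rule: H(X,Y) = H(X|Y) + H(Y)
H(X|Y) = H(X,Y) - H(Y) = 2.554 - 1.5526 = 1.0014 bits


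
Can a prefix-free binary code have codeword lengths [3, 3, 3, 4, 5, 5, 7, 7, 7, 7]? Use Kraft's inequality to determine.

Kraft inequality: Σ 2^(-l_i) ≤ 1 for prefix-free code
Calculating: 2^(-3) + 2^(-3) + 2^(-3) + 2^(-4) + 2^(-5) + 2^(-5) + 2^(-7) + 2^(-7) + 2^(-7) + 2^(-7)
= 0.125 + 0.125 + 0.125 + 0.0625 + 0.03125 + 0.03125 + 0.0078125 + 0.0078125 + 0.0078125 + 0.0078125
= 0.5312
Since 0.5312 ≤ 1, prefix-free code exists


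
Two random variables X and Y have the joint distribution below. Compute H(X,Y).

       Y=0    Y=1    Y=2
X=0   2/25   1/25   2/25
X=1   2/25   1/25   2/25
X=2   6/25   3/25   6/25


H(X,Y) = -Σ p(x,y) log₂ p(x,y)
  p(0,0)=2/25: -0.0800 × log₂(0.0800) = 0.2915
  p(0,1)=1/25: -0.0400 × log₂(0.0400) = 0.1858
  p(0,2)=2/25: -0.0800 × log₂(0.0800) = 0.2915
  p(1,0)=2/25: -0.0800 × log₂(0.0800) = 0.2915
  p(1,1)=1/25: -0.0400 × log₂(0.0400) = 0.1858
  p(1,2)=2/25: -0.0800 × log₂(0.0800) = 0.2915
  p(2,0)=6/25: -0.2400 × log₂(0.2400) = 0.4941
  p(2,1)=3/25: -0.1200 × log₂(0.1200) = 0.3671
  p(2,2)=6/25: -0.2400 × log₂(0.2400) = 0.4941
H(X,Y) = 2.8929 bits


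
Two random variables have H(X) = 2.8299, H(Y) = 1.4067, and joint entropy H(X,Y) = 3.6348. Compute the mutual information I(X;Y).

I(X;Y) = H(X) + H(Y) - H(X,Y)
I(X;Y) = 2.8299 + 1.4067 - 3.6348 = 0.6018 bits


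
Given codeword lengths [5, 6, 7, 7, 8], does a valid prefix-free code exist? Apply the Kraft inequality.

Kraft inequality: Σ 2^(-l_i) ≤ 1 for prefix-free code
Calculating: 2^(-5) + 2^(-6) + 2^(-7) + 2^(-7) + 2^(-8)
= 0.03125 + 0.015625 + 0.0078125 + 0.0078125 + 0.00390625
= 0.0664
Since 0.0664 ≤ 1, prefix-free code exists


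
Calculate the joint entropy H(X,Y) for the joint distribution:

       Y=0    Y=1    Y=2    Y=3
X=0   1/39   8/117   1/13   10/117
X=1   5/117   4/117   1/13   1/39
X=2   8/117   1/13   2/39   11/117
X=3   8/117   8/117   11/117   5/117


H(X,Y) = -Σ p(x,y) log₂ p(x,y)
  p(0,0)=1/39: -0.0256 × log₂(0.0256) = 0.1355
  p(0,1)=8/117: -0.0684 × log₂(0.0684) = 0.2646
  p(0,2)=1/13: -0.0769 × log₂(0.0769) = 0.2846
  p(0,3)=10/117: -0.0855 × log₂(0.0855) = 0.3033
  p(1,0)=5/117: -0.0427 × log₂(0.0427) = 0.1944
  p(1,1)=4/117: -0.0342 × log₂(0.0342) = 0.1665
  p(1,2)=1/13: -0.0769 × log₂(0.0769) = 0.2846
  p(1,3)=1/39: -0.0256 × log₂(0.0256) = 0.1355
  p(2,0)=8/117: -0.0684 × log₂(0.0684) = 0.2646
  p(2,1)=1/13: -0.0769 × log₂(0.0769) = 0.2846
  p(2,2)=2/39: -0.0513 × log₂(0.0513) = 0.2198
  p(2,3)=11/117: -0.0940 × log₂(0.0940) = 0.3207
  p(3,0)=8/117: -0.0684 × log₂(0.0684) = 0.2646
  p(3,1)=8/117: -0.0684 × log₂(0.0684) = 0.2646
  p(3,2)=11/117: -0.0940 × log₂(0.0940) = 0.3207
  p(3,3)=5/117: -0.0427 × log₂(0.0427) = 0.1944
H(X,Y) = 3.9032 bits


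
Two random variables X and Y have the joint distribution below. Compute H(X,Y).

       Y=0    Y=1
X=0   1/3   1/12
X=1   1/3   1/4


H(X,Y) = -Σ p(x,y) log₂ p(x,y)
  p(0,0)=1/3: -0.3333 × log₂(0.3333) = 0.5283
  p(0,1)=1/12: -0.0833 × log₂(0.0833) = 0.2987
  p(1,0)=1/3: -0.3333 × log₂(0.3333) = 0.5283
  p(1,1)=1/4: -0.2500 × log₂(0.2500) = 0.5000
H(X,Y) = 1.8554 bits


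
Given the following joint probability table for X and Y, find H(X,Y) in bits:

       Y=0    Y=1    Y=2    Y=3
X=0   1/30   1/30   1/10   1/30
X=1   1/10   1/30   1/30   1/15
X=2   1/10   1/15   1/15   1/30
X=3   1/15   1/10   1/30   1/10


H(X,Y) = -Σ p(x,y) log₂ p(x,y)
  p(0,0)=1/30: -0.0333 × log₂(0.0333) = 0.1636
  p(0,1)=1/30: -0.0333 × log₂(0.0333) = 0.1636
  p(0,2)=1/10: -0.1000 × log₂(0.1000) = 0.3322
  p(0,3)=1/30: -0.0333 × log₂(0.0333) = 0.1636
  p(1,0)=1/10: -0.1000 × log₂(0.1000) = 0.3322
  p(1,1)=1/30: -0.0333 × log₂(0.0333) = 0.1636
  p(1,2)=1/30: -0.0333 × log₂(0.0333) = 0.1636
  p(1,3)=1/15: -0.0667 × log₂(0.0667) = 0.2605
  p(2,0)=1/10: -0.1000 × log₂(0.1000) = 0.3322
  p(2,1)=1/15: -0.0667 × log₂(0.0667) = 0.2605
  p(2,2)=1/15: -0.0667 × log₂(0.0667) = 0.2605
  p(2,3)=1/30: -0.0333 × log₂(0.0333) = 0.1636
  p(3,0)=1/15: -0.0667 × log₂(0.0667) = 0.2605
  p(3,1)=1/10: -0.1000 × log₂(0.1000) = 0.3322
  p(3,2)=1/30: -0.0333 × log₂(0.0333) = 0.1636
  p(3,3)=1/10: -0.1000 × log₂(0.1000) = 0.3322
H(X,Y) = 3.8477 bits


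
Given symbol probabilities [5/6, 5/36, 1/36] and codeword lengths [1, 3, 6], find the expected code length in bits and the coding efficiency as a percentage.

Average length L = Σ p_i × l_i = 1.4167 bits
Entropy H = 0.7584 bits
Efficiency η = H/L × 100% = 53.53%


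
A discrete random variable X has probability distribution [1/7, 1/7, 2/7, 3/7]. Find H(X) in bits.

H(X) = -Σ p(x) log₂ p(x)
  -1/7 × log₂(1/7) = 0.4011
  -1/7 × log₂(1/7) = 0.4011
  -2/7 × log₂(2/7) = 0.5164
  -3/7 × log₂(3/7) = 0.5239
H(X) = 1.8424 bits


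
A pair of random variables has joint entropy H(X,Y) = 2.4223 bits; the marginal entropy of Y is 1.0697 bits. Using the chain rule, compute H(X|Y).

Chain rule: H(X,Y) = H(X|Y) + H(Y)
H(X|Y) = H(X,Y) - H(Y) = 2.4223 - 1.0697 = 1.3526 bits


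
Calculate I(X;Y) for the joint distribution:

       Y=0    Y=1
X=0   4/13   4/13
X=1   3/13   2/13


H(X) = 0.9612, H(Y) = 0.9957, H(X,Y) = 1.9501
I(X;Y) = H(X) + H(Y) - H(X,Y) = 0.0069 bits


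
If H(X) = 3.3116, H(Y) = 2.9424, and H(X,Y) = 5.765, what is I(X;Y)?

I(X;Y) = H(X) + H(Y) - H(X,Y)
I(X;Y) = 3.3116 + 2.9424 - 5.765 = 0.489 bits


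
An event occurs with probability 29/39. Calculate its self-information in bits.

Information content I(x) = -log₂(p(x))
I = -log₂(29/39) = -log₂(0.7436)
I = 0.4274 bits


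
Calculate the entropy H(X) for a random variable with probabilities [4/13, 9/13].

H(X) = -Σ p(x) log₂ p(x)
  -4/13 × log₂(4/13) = 0.5232
  -9/13 × log₂(9/13) = 0.3673
H(X) = 0.8905 bits


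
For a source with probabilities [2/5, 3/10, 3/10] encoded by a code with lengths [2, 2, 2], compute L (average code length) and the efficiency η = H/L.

Average length L = Σ p_i × l_i = 2.0000 bits
Entropy H = 1.5710 bits
Efficiency η = H/L × 100% = 78.55%


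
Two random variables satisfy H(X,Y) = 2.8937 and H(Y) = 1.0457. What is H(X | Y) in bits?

Chain rule: H(X,Y) = H(X|Y) + H(Y)
H(X|Y) = H(X,Y) - H(Y) = 2.8937 - 1.0457 = 1.848 bits


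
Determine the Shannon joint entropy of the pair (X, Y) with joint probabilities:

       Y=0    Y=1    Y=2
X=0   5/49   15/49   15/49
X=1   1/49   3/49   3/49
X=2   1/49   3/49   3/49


H(X,Y) = -Σ p(x,y) log₂ p(x,y)
  p(0,0)=5/49: -0.1020 × log₂(0.1020) = 0.3360
  p(0,1)=15/49: -0.3061 × log₂(0.3061) = 0.5228
  p(0,2)=15/49: -0.3061 × log₂(0.3061) = 0.5228
  p(1,0)=1/49: -0.0204 × log₂(0.0204) = 0.1146
  p(1,1)=3/49: -0.0612 × log₂(0.0612) = 0.2467
  p(1,2)=3/49: -0.0612 × log₂(0.0612) = 0.2467
  p(2,0)=1/49: -0.0204 × log₂(0.0204) = 0.1146
  p(2,1)=3/49: -0.0612 × log₂(0.0612) = 0.2467
  p(2,2)=3/49: -0.0612 × log₂(0.0612) = 0.2467
H(X,Y) = 2.5977 bits


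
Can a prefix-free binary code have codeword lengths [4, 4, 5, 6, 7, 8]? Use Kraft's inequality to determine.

Kraft inequality: Σ 2^(-l_i) ≤ 1 for prefix-free code
Calculating: 2^(-4) + 2^(-4) + 2^(-5) + 2^(-6) + 2^(-7) + 2^(-8)
= 0.0625 + 0.0625 + 0.03125 + 0.015625 + 0.0078125 + 0.00390625
= 0.1836
Since 0.1836 ≤ 1, prefix-free code exists


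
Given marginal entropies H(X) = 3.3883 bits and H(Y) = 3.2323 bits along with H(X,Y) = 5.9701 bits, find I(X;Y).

I(X;Y) = H(X) + H(Y) - H(X,Y)
I(X;Y) = 3.3883 + 3.2323 - 5.9701 = 0.6505 bits


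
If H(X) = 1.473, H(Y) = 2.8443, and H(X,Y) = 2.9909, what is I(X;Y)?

I(X;Y) = H(X) + H(Y) - H(X,Y)
I(X;Y) = 1.473 + 2.8443 - 2.9909 = 1.3264 bits


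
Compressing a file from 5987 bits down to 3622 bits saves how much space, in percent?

Space savings = (1 - Compressed/Original) × 100%
= (1 - 3622/5987) × 100%
= 39.50%


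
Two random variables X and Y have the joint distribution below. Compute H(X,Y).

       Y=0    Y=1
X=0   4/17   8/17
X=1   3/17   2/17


H(X,Y) = -Σ p(x,y) log₂ p(x,y)
  p(0,0)=4/17: -0.2353 × log₂(0.2353) = 0.4912
  p(0,1)=8/17: -0.4706 × log₂(0.4706) = 0.5117
  p(1,0)=3/17: -0.1765 × log₂(0.1765) = 0.4416
  p(1,1)=2/17: -0.1176 × log₂(0.1176) = 0.3632
H(X,Y) = 1.8078 bits


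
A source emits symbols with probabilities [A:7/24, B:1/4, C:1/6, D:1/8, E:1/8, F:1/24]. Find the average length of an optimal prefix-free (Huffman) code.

Huffman tree construction:
Combine smallest probabilities repeatedly
Resulting codes:
  A: 10 (length 2)
  B: 01 (length 2)
  C: 111 (length 3)
  D: 001 (length 3)
  E: 110 (length 3)
  F: 000 (length 3)
Average length = Σ p(s) × length(s) = 2.4583 bits


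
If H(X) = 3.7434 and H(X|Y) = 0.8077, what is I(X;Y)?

I(X;Y) = H(X) - H(X|Y)
I(X;Y) = 3.7434 - 0.8077 = 2.9357 bits


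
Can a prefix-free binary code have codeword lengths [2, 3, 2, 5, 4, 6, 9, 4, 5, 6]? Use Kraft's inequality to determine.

Kraft inequality: Σ 2^(-l_i) ≤ 1 for prefix-free code
Calculating: 2^(-2) + 2^(-3) + 2^(-2) + 2^(-5) + 2^(-4) + 2^(-6) + 2^(-9) + 2^(-4) + 2^(-5) + 2^(-6)
= 0.25 + 0.125 + 0.25 + 0.03125 + 0.0625 + 0.015625 + 0.001953125 + 0.0625 + 0.03125 + 0.015625
= 0.8457
Since 0.8457 ≤ 1, prefix-free code exists


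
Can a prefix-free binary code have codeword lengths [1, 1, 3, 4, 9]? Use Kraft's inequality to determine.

Kraft inequality: Σ 2^(-l_i) ≤ 1 for prefix-free code
Calculating: 2^(-1) + 2^(-1) + 2^(-3) + 2^(-4) + 2^(-9)
= 0.5 + 0.5 + 0.125 + 0.0625 + 0.001953125
= 1.1895
Since 1.1895 > 1, prefix-free code does not exist


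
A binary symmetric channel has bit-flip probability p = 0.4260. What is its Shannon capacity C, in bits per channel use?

For BSC with error probability p:
C = 1 - H(p) where H(p) is binary entropy
H(0.4260) = -0.4260 × log₂(0.4260) - 0.5740 × log₂(0.5740)
H(p) = 0.9841
C = 1 - 0.9841 = 0.0159 bits/use


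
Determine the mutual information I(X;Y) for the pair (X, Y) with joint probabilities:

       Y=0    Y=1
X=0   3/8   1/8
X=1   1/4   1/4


H(X) = 1.0000, H(Y) = 0.9544, H(X,Y) = 1.9056
I(X;Y) = H(X) + H(Y) - H(X,Y) = 0.0488 bits


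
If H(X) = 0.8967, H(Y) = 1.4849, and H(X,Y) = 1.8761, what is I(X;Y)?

I(X;Y) = H(X) + H(Y) - H(X,Y)
I(X;Y) = 0.8967 + 1.4849 - 1.8761 = 0.5055 bits


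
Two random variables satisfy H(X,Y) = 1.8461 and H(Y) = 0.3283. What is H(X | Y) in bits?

Chain rule: H(X,Y) = H(X|Y) + H(Y)
H(X|Y) = H(X,Y) - H(Y) = 1.8461 - 0.3283 = 1.5178 bits


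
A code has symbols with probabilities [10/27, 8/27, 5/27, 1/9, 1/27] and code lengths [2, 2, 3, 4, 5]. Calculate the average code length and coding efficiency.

Average length L = Σ p_i × l_i = 2.5185 bits
Entropy H = 2.0296 bits
Efficiency η = H/L × 100% = 80.59%


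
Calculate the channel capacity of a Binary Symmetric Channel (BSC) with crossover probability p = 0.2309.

For BSC with error probability p:
C = 1 - H(p) where H(p) is binary entropy
H(0.2309) = -0.2309 × log₂(0.2309) - 0.7691 × log₂(0.7691)
H(p) = 0.7796
C = 1 - 0.7796 = 0.2204 bits/use


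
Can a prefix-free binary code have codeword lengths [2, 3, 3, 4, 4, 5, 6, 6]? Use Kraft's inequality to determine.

Kraft inequality: Σ 2^(-l_i) ≤ 1 for prefix-free code
Calculating: 2^(-2) + 2^(-3) + 2^(-3) + 2^(-4) + 2^(-4) + 2^(-5) + 2^(-6) + 2^(-6)
= 0.25 + 0.125 + 0.125 + 0.0625 + 0.0625 + 0.03125 + 0.015625 + 0.015625
= 0.6875
Since 0.6875 ≤ 1, prefix-free code exists


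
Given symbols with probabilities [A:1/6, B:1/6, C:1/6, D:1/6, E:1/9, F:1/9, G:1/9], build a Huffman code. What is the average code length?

Huffman tree construction:
Combine smallest probabilities repeatedly
Resulting codes:
  A: 101 (length 3)
  B: 110 (length 3)
  C: 111 (length 3)
  D: 00 (length 2)
  E: 010 (length 3)
  F: 011 (length 3)
  G: 100 (length 3)
Average length = Σ p(s) × length(s) = 2.8333 bits


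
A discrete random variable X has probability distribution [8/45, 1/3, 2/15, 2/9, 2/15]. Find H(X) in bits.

H(X) = -Σ p(x) log₂ p(x)
  -8/45 × log₂(8/45) = 0.4430
  -1/3 × log₂(1/3) = 0.5283
  -2/15 × log₂(2/15) = 0.3876
  -2/9 × log₂(2/9) = 0.4822
  -2/15 × log₂(2/15) = 0.3876
H(X) = 2.2287 bits


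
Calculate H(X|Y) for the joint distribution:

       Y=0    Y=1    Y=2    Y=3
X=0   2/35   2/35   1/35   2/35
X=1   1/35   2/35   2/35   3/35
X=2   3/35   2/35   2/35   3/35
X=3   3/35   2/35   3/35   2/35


H(X|Y) = Σ_y p(y) H(X|Y=y)
  p(Y=0) = 9/35, H(X|Y=0) = 1.8911
  p(Y=1) = 8/35, H(X|Y=1) = 2.0000
  p(Y=2) = 8/35, H(X|Y=2) = 1.9056
  p(Y=3) = 2/7, H(X|Y=3) = 1.9710
H(X|Y) = 0.2571×1.8911 + 0.2286×2.0000 + 0.2286×1.9056 + 0.2857×1.9710 = 1.9421 bits


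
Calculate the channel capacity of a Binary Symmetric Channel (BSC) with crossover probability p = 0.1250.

For BSC with error probability p:
C = 1 - H(p) where H(p) is binary entropy
H(0.1250) = -0.1250 × log₂(0.1250) - 0.8750 × log₂(0.8750)
H(p) = 0.5436
C = 1 - 0.5436 = 0.4564 bits/use


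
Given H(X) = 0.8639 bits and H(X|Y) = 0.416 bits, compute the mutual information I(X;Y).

I(X;Y) = H(X) - H(X|Y)
I(X;Y) = 0.8639 - 0.416 = 0.4479 bits


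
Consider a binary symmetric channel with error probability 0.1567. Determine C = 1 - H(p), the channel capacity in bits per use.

For BSC with error probability p:
C = 1 - H(p) where H(p) is binary entropy
H(0.1567) = -0.1567 × log₂(0.1567) - 0.8433 × log₂(0.8433)
H(p) = 0.6264
C = 1 - 0.6264 = 0.3736 bits/use


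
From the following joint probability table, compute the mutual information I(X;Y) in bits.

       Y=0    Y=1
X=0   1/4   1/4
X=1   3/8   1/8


H(X) = 1.0000, H(Y) = 0.9544, H(X,Y) = 1.9056
I(X;Y) = H(X) + H(Y) - H(X,Y) = 0.0488 bits


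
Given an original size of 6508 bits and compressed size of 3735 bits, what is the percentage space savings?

Space savings = (1 - Compressed/Original) × 100%
= (1 - 3735/6508) × 100%
= 42.61%


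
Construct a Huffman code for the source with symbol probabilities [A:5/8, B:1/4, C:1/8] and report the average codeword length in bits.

Huffman tree construction:
Combine smallest probabilities repeatedly
Resulting codes:
  A: 1 (length 1)
  B: 01 (length 2)
  C: 00 (length 2)
Average length = Σ p(s) × length(s) = 1.3750 bits


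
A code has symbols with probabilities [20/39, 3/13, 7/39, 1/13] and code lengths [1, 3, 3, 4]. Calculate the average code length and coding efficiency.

Average length L = Σ p_i × l_i = 2.0513 bits
Entropy H = 1.7117 bits
Efficiency η = H/L × 100% = 83.45%


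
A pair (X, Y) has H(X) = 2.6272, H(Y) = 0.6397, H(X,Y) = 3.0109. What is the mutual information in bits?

I(X;Y) = H(X) + H(Y) - H(X,Y)
I(X;Y) = 2.6272 + 0.6397 - 3.0109 = 0.256 bits


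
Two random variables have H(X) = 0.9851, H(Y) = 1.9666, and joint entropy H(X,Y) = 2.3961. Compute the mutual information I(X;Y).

I(X;Y) = H(X) + H(Y) - H(X,Y)
I(X;Y) = 0.9851 + 1.9666 - 2.3961 = 0.5556 bits


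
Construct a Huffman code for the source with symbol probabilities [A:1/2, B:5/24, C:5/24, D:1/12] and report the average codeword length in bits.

Huffman tree construction:
Combine smallest probabilities repeatedly
Resulting codes:
  A: 0 (length 1)
  B: 111 (length 3)
  C: 10 (length 2)
  D: 110 (length 3)
Average length = Σ p(s) × length(s) = 1.7917 bits


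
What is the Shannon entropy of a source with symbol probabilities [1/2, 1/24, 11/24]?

H(X) = -Σ p(x) log₂ p(x)
  -1/2 × log₂(1/2) = 0.5000
  -1/24 × log₂(1/24) = 0.1910
  -11/24 × log₂(11/24) = 0.5159
H(X) = 1.2069 bits


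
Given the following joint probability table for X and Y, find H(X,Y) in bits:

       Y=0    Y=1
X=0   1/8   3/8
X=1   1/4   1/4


H(X,Y) = -Σ p(x,y) log₂ p(x,y)
  p(0,0)=1/8: -0.1250 × log₂(0.1250) = 0.3750
  p(0,1)=3/8: -0.3750 × log₂(0.3750) = 0.5306
  p(1,0)=1/4: -0.2500 × log₂(0.2500) = 0.5000
  p(1,1)=1/4: -0.2500 × log₂(0.2500) = 0.5000
H(X,Y) = 1.9056 bits


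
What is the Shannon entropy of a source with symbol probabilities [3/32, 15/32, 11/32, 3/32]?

H(X) = -Σ p(x) log₂ p(x)
  -3/32 × log₂(3/32) = 0.3202
  -15/32 × log₂(15/32) = 0.5124
  -11/32 × log₂(11/32) = 0.5296
  -3/32 × log₂(3/32) = 0.3202
H(X) = 1.6823 bits


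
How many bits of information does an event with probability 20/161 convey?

Information content I(x) = -log₂(p(x))
I = -log₂(20/161) = -log₂(0.1242)
I = 3.0090 bits


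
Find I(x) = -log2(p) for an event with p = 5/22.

Information content I(x) = -log₂(p(x))
I = -log₂(5/22) = -log₂(0.2273)
I = 2.1375 bits


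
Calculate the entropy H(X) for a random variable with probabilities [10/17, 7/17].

H(X) = -Σ p(x) log₂ p(x)
  -10/17 × log₂(10/17) = 0.4503
  -7/17 × log₂(7/17) = 0.5271
H(X) = 0.9774 bits


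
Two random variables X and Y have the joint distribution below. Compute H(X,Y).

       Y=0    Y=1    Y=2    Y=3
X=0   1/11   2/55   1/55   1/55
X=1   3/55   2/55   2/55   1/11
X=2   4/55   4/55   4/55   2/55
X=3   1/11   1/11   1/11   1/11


H(X,Y) = -Σ p(x,y) log₂ p(x,y)
  p(0,0)=1/11: -0.0909 × log₂(0.0909) = 0.3145
  p(0,1)=2/55: -0.0364 × log₂(0.0364) = 0.1739
  p(0,2)=1/55: -0.0182 × log₂(0.0182) = 0.1051
  p(0,3)=1/55: -0.0182 × log₂(0.0182) = 0.1051
  p(1,0)=3/55: -0.0545 × log₂(0.0545) = 0.2289
  p(1,1)=2/55: -0.0364 × log₂(0.0364) = 0.1739
  p(1,2)=2/55: -0.0364 × log₂(0.0364) = 0.1739
  p(1,3)=1/11: -0.0909 × log₂(0.0909) = 0.3145
  p(2,0)=4/55: -0.0727 × log₂(0.0727) = 0.2750
  p(2,1)=4/55: -0.0727 × log₂(0.0727) = 0.2750
  p(2,2)=4/55: -0.0727 × log₂(0.0727) = 0.2750
  p(2,3)=2/55: -0.0364 × log₂(0.0364) = 0.1739
  p(3,0)=1/11: -0.0909 × log₂(0.0909) = 0.3145
  p(3,1)=1/11: -0.0909 × log₂(0.0909) = 0.3145
  p(3,2)=1/11: -0.0909 × log₂(0.0909) = 0.3145
  p(3,3)=1/11: -0.0909 × log₂(0.0909) = 0.3145
H(X,Y) = 3.8466 bits


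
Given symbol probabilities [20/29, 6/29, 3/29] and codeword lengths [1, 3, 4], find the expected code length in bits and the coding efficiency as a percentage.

Average length L = Σ p_i × l_i = 1.7241 bits
Entropy H = 1.1786 bits
Efficiency η = H/L × 100% = 68.36%


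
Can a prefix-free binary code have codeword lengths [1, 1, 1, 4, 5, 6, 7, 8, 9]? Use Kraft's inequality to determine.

Kraft inequality: Σ 2^(-l_i) ≤ 1 for prefix-free code
Calculating: 2^(-1) + 2^(-1) + 2^(-1) + 2^(-4) + 2^(-5) + 2^(-6) + 2^(-7) + 2^(-8) + 2^(-9)
= 0.5 + 0.5 + 0.5 + 0.0625 + 0.03125 + 0.015625 + 0.0078125 + 0.00390625 + 0.001953125
= 1.6230
Since 1.6230 > 1, prefix-free code does not exist


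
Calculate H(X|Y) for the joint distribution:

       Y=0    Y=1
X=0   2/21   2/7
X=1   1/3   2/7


H(X|Y) = Σ_y p(y) H(X|Y=y)
  p(Y=0) = 3/7, H(X|Y=0) = 0.7642
  p(Y=1) = 4/7, H(X|Y=1) = 1.0000
H(X|Y) = 0.4286×0.7642 + 0.5714×1.0000 = 0.8989 bits


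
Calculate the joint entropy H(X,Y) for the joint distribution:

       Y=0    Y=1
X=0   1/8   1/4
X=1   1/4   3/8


H(X,Y) = -Σ p(x,y) log₂ p(x,y)
  p(0,0)=1/8: -0.1250 × log₂(0.1250) = 0.3750
  p(0,1)=1/4: -0.2500 × log₂(0.2500) = 0.5000
  p(1,0)=1/4: -0.2500 × log₂(0.2500) = 0.5000
  p(1,1)=3/8: -0.3750 × log₂(0.3750) = 0.5306
H(X,Y) = 1.9056 bits


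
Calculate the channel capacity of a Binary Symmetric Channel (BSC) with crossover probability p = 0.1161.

For BSC with error probability p:
C = 1 - H(p) where H(p) is binary entropy
H(0.1161) = -0.1161 × log₂(0.1161) - 0.8839 × log₂(0.8839)
H(p) = 0.5180
C = 1 - 0.5180 = 0.4820 bits/use


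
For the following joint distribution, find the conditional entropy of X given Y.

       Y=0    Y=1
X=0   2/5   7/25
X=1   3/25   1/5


H(X|Y) = Σ_y p(y) H(X|Y=y)
  p(Y=0) = 13/25, H(X|Y=0) = 0.7793
  p(Y=1) = 12/25, H(X|Y=1) = 0.9799
H(X|Y) = 0.5200×0.7793 + 0.4800×0.9799 = 0.8756 bits


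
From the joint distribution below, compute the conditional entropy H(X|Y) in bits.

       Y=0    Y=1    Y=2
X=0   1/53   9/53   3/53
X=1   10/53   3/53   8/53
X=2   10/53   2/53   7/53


H(X|Y) = Σ_y p(y) H(X|Y=y)
  p(Y=0) = 21/53, H(X|Y=0) = 1.2286
  p(Y=1) = 14/53, H(X|Y=1) = 1.2871
  p(Y=2) = 18/53, H(X|Y=2) = 1.4807
H(X|Y) = 0.3962×1.2286 + 0.2642×1.2871 + 0.3396×1.4807 = 1.3296 bits


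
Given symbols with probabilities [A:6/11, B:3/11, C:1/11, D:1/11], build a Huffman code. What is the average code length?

Huffman tree construction:
Combine smallest probabilities repeatedly
Resulting codes:
  A: 1 (length 1)
  B: 01 (length 2)
  C: 000 (length 3)
  D: 001 (length 3)
Average length = Σ p(s) × length(s) = 1.6364 bits


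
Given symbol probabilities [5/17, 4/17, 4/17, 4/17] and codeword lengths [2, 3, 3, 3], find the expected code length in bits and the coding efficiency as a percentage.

Average length L = Σ p_i × l_i = 2.7059 bits
Entropy H = 1.9928 bits
Efficiency η = H/L × 100% = 73.65%


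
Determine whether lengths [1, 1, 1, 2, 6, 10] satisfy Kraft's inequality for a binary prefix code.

Kraft inequality: Σ 2^(-l_i) ≤ 1 for prefix-free code
Calculating: 2^(-1) + 2^(-1) + 2^(-1) + 2^(-2) + 2^(-6) + 2^(-10)
= 0.5 + 0.5 + 0.5 + 0.25 + 0.015625 + 0.0009765625
= 1.7666
Since 1.7666 > 1, prefix-free code does not exist


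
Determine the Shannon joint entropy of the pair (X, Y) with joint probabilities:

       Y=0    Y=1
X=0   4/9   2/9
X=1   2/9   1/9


H(X,Y) = -Σ p(x,y) log₂ p(x,y)
  p(0,0)=4/9: -0.4444 × log₂(0.4444) = 0.5200
  p(0,1)=2/9: -0.2222 × log₂(0.2222) = 0.4822
  p(1,0)=2/9: -0.2222 × log₂(0.2222) = 0.4822
  p(1,1)=1/9: -0.1111 × log₂(0.1111) = 0.3522
H(X,Y) = 1.8366 bits


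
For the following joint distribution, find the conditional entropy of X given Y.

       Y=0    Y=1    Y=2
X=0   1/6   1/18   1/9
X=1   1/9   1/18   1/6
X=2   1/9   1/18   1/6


H(X|Y) = Σ_y p(y) H(X|Y=y)
  p(Y=0) = 7/18, H(X|Y=0) = 1.5567
  p(Y=1) = 1/6, H(X|Y=1) = 1.5850
  p(Y=2) = 4/9, H(X|Y=2) = 1.5613
H(X|Y) = 0.3889×1.5567 + 0.1667×1.5850 + 0.4444×1.5613 = 1.5634 bits


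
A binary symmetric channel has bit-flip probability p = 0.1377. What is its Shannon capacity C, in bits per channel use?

For BSC with error probability p:
C = 1 - H(p) where H(p) is binary entropy
H(0.1377) = -0.1377 × log₂(0.1377) - 0.8623 × log₂(0.8623)
H(p) = 0.5782
C = 1 - 0.5782 = 0.4218 bits/use


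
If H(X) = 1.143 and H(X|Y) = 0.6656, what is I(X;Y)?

I(X;Y) = H(X) - H(X|Y)
I(X;Y) = 1.143 - 0.6656 = 0.4774 bits


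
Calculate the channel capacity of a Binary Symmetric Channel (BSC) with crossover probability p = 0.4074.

For BSC with error probability p:
C = 1 - H(p) where H(p) is binary entropy
H(0.4074) = -0.4074 × log₂(0.4074) - 0.5926 × log₂(0.5926)
H(p) = 0.9751
C = 1 - 0.9751 = 0.0249 bits/use


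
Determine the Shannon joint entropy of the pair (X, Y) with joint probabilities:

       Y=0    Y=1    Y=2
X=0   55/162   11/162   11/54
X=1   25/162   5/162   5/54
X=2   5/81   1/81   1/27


H(X,Y) = -Σ p(x,y) log₂ p(x,y)
  p(0,0)=55/162: -0.3395 × log₂(0.3395) = 0.5291
  p(0,1)=11/162: -0.0679 × log₂(0.0679) = 0.2635
  p(0,2)=11/54: -0.2037 × log₂(0.2037) = 0.4676
  p(1,0)=25/162: -0.1543 × log₂(0.1543) = 0.4160
  p(1,1)=5/162: -0.0309 × log₂(0.0309) = 0.1549
  p(1,2)=5/54: -0.0926 × log₂(0.0926) = 0.3179
  p(2,0)=5/81: -0.0617 × log₂(0.0617) = 0.2480
  p(2,1)=1/81: -0.0123 × log₂(0.0123) = 0.0783
  p(2,2)=1/27: -0.0370 × log₂(0.0370) = 0.1761
H(X,Y) = 2.6514 bits


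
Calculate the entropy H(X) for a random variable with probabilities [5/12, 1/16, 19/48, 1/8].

H(X) = -Σ p(x) log₂ p(x)
  -5/12 × log₂(5/12) = 0.5263
  -1/16 × log₂(1/16) = 0.2500
  -19/48 × log₂(19/48) = 0.5292
  -1/8 × log₂(1/8) = 0.3750
H(X) = 1.6805 bits


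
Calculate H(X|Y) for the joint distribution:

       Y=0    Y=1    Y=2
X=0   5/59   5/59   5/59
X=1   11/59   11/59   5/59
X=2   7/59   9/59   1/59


H(X|Y) = Σ_y p(y) H(X|Y=y)
  p(Y=0) = 23/59, H(X|Y=0) = 1.5099
  p(Y=1) = 25/59, H(X|Y=1) = 1.5161
  p(Y=2) = 11/59, H(X|Y=2) = 1.3486
H(X|Y) = 0.3898×1.5099 + 0.4237×1.5161 + 0.1864×1.3486 = 1.4825 bits


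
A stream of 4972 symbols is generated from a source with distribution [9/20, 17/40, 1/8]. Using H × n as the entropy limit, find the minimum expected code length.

Entropy H = 1.4180 bits/symbol
Minimum bits = H × n = 1.4180 × 4972
= 7050.54 bits


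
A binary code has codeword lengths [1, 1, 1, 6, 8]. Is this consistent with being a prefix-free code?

Kraft inequality: Σ 2^(-l_i) ≤ 1 for prefix-free code
Calculating: 2^(-1) + 2^(-1) + 2^(-1) + 2^(-6) + 2^(-8)
= 0.5 + 0.5 + 0.5 + 0.015625 + 0.00390625
= 1.5195
Since 1.5195 > 1, prefix-free code does not exist


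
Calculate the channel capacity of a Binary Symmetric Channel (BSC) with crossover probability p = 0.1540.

For BSC with error probability p:
C = 1 - H(p) where H(p) is binary entropy
H(0.1540) = -0.1540 × log₂(0.1540) - 0.8460 × log₂(0.8460)
H(p) = 0.6198
C = 1 - 0.6198 = 0.3802 bits/use


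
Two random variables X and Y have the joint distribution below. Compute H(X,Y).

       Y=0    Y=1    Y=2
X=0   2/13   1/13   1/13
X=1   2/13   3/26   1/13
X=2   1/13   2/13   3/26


H(X,Y) = -Σ p(x,y) log₂ p(x,y)
  p(0,0)=2/13: -0.1538 × log₂(0.1538) = 0.4155
  p(0,1)=1/13: -0.0769 × log₂(0.0769) = 0.2846
  p(0,2)=1/13: -0.0769 × log₂(0.0769) = 0.2846
  p(1,0)=2/13: -0.1538 × log₂(0.1538) = 0.4155
  p(1,1)=3/26: -0.1154 × log₂(0.1154) = 0.3595
  p(1,2)=1/13: -0.0769 × log₂(0.0769) = 0.2846
  p(2,0)=1/13: -0.0769 × log₂(0.0769) = 0.2846
  p(2,1)=2/13: -0.1538 × log₂(0.1538) = 0.4155
  p(2,2)=3/26: -0.1154 × log₂(0.1154) = 0.3595
H(X,Y) = 3.1039 bits


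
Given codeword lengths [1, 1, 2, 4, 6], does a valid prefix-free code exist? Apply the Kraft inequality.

Kraft inequality: Σ 2^(-l_i) ≤ 1 for prefix-free code
Calculating: 2^(-1) + 2^(-1) + 2^(-2) + 2^(-4) + 2^(-6)
= 0.5 + 0.5 + 0.25 + 0.0625 + 0.015625
= 1.3281
Since 1.3281 > 1, prefix-free code does not exist


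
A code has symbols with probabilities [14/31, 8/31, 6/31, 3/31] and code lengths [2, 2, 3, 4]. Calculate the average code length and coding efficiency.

Average length L = Σ p_i × l_i = 2.3871 bits
Entropy H = 1.8069 bits
Efficiency η = H/L × 100% = 75.69%


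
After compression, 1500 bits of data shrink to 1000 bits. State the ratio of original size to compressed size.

Compression ratio = Original / Compressed
= 1500 / 1000 = 1.50:1


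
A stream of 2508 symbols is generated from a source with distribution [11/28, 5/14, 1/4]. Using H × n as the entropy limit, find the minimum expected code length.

Entropy H = 1.5601 bits/symbol
Minimum bits = H × n = 1.5601 × 2508
= 3912.61 bits


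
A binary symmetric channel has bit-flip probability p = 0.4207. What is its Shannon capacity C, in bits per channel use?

For BSC with error probability p:
C = 1 - H(p) where H(p) is binary entropy
H(0.4207) = -0.4207 × log₂(0.4207) - 0.5793 × log₂(0.5793)
H(p) = 0.9818
C = 1 - 0.9818 = 0.0182 bits/use
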